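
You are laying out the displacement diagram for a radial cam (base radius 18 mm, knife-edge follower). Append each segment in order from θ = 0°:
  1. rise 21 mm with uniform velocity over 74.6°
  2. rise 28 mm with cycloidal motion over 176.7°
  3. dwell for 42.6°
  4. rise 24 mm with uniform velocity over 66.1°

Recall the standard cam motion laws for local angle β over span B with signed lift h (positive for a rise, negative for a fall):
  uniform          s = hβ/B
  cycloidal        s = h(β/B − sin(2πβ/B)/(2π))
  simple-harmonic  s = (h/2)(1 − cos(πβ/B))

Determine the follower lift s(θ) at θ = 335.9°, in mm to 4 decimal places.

seg 1 [0°–74.6°] uniform, h=21: full span → s += 21 → s = 21.0000
seg 2 [74.6°–251.3°] cycloidal, h=28: full span → s += 28 → s = 49.0000
seg 3 [251.3°–293.9°] dwell: s stays 49.0000
seg 4 [293.9°–360°] uniform, h=24: θ=335.9° here. β=42, B=66.1. 24·42/66.1 = 15.2496 → s = 64.2496

64.2496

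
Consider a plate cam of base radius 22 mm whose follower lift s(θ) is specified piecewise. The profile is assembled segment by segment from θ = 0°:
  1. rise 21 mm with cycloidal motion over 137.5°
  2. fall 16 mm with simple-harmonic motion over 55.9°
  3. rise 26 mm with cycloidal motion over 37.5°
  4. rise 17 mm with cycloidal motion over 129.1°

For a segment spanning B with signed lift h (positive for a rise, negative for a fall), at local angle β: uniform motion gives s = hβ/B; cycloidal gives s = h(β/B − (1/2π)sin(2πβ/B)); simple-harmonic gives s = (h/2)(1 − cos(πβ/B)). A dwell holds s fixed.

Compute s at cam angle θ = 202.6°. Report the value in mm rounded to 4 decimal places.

seg 1 [0°–137.5°] cycloidal, h=21: full span → s += 21 → s = 21.0000
seg 2 [137.5°–193.4°] simple-harmonic, h=-16: full span → s += -16 → s = 5.0000
seg 3 [193.4°–230.9°] cycloidal, h=26: θ=202.6° here. β=9.2, B=37.5. 26·(0.2453 − sin(2π·0.2453)/(2π)) = 2.2424 → s = 7.2424

7.2424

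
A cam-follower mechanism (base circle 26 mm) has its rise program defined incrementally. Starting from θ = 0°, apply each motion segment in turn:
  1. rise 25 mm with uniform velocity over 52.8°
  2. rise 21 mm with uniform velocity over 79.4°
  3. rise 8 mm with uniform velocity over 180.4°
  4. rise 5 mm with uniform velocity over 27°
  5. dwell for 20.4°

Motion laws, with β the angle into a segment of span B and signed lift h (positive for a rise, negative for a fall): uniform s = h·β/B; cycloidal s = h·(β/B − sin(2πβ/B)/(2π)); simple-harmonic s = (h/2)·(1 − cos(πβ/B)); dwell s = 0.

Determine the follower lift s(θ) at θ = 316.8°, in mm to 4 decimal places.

seg 1 [0°–52.8°] uniform, h=25: full span → s += 25 → s = 25.0000
seg 2 [52.8°–132.2°] uniform, h=21: full span → s += 21 → s = 46.0000
seg 3 [132.2°–312.6°] uniform, h=8: full span → s += 8 → s = 54.0000
seg 4 [312.6°–339.6°] uniform, h=5: θ=316.8° here. β=4.2, B=27. 5·4.2/27 = 0.7778 → s = 54.7778

54.7778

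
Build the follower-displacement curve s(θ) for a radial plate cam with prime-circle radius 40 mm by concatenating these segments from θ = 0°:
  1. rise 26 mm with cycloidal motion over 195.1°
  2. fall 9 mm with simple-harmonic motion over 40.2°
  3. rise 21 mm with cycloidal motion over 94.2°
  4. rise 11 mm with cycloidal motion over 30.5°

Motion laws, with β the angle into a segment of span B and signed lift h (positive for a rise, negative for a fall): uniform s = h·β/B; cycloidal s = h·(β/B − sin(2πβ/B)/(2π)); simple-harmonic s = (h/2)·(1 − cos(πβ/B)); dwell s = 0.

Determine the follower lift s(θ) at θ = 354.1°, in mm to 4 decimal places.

seg 1 [0°–195.1°] cycloidal, h=26: full span → s += 26 → s = 26.0000
seg 2 [195.1°–235.3°] simple-harmonic, h=-9: full span → s += -9 → s = 17.0000
seg 3 [235.3°–329.5°] cycloidal, h=21: full span → s += 21 → s = 38.0000
seg 4 [329.5°–360°] cycloidal, h=11: θ=354.1° here. β=24.6, B=30.5. 11·(0.8066 − sin(2π·0.8066)/(2π)) = 10.5135 → s = 48.5135

48.5135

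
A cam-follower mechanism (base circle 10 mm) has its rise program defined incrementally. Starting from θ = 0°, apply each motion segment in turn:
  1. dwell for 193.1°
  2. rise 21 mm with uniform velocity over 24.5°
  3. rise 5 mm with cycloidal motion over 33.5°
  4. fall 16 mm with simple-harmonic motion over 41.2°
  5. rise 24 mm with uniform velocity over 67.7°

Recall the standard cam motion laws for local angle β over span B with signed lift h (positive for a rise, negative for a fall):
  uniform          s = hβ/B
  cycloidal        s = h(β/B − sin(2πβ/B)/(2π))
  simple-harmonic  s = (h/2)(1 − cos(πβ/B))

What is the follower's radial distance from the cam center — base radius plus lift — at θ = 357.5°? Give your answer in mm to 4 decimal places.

seg 1 [0°–193.1°] dwell: s stays 0.0000
seg 2 [193.1°–217.6°] uniform, h=21: full span → s += 21 → s = 21.0000
seg 3 [217.6°–251.1°] cycloidal, h=5: full span → s += 5 → s = 26.0000
seg 4 [251.1°–292.3°] simple-harmonic, h=-16: full span → s += -16 → s = 10.0000
seg 5 [292.3°–360°] uniform, h=24: θ=357.5° here. β=65.2, B=67.7. 24·65.2/67.7 = 23.1137 → s = 33.1137
radial distance = base radius + s = 10 + 33.1137 = 43.1137

43.1137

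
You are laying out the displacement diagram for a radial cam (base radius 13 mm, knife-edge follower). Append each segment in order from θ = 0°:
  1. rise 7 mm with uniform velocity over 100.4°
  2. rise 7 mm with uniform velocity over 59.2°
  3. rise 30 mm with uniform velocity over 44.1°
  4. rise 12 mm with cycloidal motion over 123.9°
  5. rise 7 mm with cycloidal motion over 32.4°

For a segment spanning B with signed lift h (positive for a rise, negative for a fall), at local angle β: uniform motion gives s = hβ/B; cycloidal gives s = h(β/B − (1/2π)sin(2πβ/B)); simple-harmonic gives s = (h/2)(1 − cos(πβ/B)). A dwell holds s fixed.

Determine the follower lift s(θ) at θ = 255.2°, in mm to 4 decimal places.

seg 1 [0°–100.4°] uniform, h=7: full span → s += 7 → s = 7.0000
seg 2 [100.4°–159.6°] uniform, h=7: full span → s += 7 → s = 14.0000
seg 3 [159.6°–203.7°] uniform, h=30: full span → s += 30 → s = 44.0000
seg 4 [203.7°–327.6°] cycloidal, h=12: θ=255.2° here. β=51.5, B=123.9. 12·(0.4157 − sin(2π·0.4157)/(2π)) = 4.0225 → s = 48.0225

48.0225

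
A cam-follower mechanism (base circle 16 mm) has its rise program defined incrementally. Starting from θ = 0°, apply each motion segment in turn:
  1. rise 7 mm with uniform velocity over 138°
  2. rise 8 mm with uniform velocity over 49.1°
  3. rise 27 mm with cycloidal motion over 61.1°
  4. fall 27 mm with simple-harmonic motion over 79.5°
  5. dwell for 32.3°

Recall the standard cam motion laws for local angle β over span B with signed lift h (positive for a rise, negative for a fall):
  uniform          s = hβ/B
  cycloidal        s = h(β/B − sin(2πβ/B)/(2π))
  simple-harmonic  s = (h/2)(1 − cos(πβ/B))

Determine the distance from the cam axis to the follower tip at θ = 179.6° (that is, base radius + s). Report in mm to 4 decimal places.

seg 1 [0°–138°] uniform, h=7: full span → s += 7 → s = 7.0000
seg 2 [138°–187.1°] uniform, h=8: θ=179.6° here. β=41.6, B=49.1. 8·41.6/49.1 = 6.7780 → s = 13.7780
radial distance = base radius + s = 16 + 13.7780 = 29.7780

29.7780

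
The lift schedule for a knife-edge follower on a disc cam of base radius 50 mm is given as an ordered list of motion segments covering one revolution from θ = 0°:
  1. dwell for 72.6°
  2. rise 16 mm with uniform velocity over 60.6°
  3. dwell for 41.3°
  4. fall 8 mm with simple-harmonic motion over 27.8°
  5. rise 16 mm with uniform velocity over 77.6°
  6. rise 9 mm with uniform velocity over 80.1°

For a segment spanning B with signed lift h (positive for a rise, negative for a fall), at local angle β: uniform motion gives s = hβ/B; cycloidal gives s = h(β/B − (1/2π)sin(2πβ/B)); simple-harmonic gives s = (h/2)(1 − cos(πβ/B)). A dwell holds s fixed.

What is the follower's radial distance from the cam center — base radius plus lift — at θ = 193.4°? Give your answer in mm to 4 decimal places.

seg 1 [0°–72.6°] dwell: s stays 0.0000
seg 2 [72.6°–133.2°] uniform, h=16: full span → s += 16 → s = 16.0000
seg 3 [133.2°–174.5°] dwell: s stays 16.0000
seg 4 [174.5°–202.3°] simple-harmonic, h=-8: θ=193.4° here. β=18.9, B=27.8. -8/2·(1 − cos(π·0.6799)) = -6.1418 → s = 9.8582
radial distance = base radius + s = 50 + 9.8582 = 59.8582

59.8582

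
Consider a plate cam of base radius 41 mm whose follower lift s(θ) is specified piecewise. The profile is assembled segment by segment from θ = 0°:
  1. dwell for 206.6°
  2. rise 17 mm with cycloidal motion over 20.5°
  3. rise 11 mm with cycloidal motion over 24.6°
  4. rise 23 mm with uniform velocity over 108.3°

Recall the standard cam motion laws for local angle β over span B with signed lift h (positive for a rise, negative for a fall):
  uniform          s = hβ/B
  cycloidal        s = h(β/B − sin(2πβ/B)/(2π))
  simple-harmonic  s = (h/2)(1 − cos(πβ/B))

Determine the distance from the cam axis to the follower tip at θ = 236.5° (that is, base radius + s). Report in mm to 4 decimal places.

seg 1 [0°–206.6°] dwell: s stays 0.0000
seg 2 [206.6°–227.1°] cycloidal, h=17: full span → s += 17 → s = 17.0000
seg 3 [227.1°–251.7°] cycloidal, h=11: θ=236.5° here. β=9.4, B=24.6. 11·(0.3821 − sin(2π·0.3821)/(2π)) = 3.0219 → s = 20.0219
radial distance = base radius + s = 41 + 20.0219 = 61.0219

61.0219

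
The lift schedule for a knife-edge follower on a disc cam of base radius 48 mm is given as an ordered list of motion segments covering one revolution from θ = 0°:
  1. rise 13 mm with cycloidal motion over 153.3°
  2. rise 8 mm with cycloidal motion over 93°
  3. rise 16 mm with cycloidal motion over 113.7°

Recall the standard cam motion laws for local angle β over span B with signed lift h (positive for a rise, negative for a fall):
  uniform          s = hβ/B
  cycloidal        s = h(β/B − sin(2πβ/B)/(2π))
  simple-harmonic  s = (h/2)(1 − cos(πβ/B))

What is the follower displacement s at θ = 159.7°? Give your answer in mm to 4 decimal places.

seg 1 [0°–153.3°] cycloidal, h=13: full span → s += 13 → s = 13.0000
seg 2 [153.3°–246.3°] cycloidal, h=8: θ=159.7° here. β=6.4, B=93. 8·(0.0688 − sin(2π·0.0688)/(2π)) = 0.0170 → s = 13.0170

13.0170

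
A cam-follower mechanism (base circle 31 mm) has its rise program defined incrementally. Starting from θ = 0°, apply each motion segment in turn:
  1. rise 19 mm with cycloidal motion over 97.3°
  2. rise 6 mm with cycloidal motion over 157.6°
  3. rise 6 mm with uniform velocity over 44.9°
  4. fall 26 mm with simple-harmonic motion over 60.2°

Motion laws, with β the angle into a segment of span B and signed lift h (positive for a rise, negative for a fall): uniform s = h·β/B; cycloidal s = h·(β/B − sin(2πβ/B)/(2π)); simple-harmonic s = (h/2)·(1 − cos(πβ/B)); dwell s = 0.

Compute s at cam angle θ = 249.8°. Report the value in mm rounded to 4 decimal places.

seg 1 [0°–97.3°] cycloidal, h=19: full span → s += 19 → s = 19.0000
seg 2 [97.3°–254.9°] cycloidal, h=6: θ=249.8° here. β=152.5, B=157.6. 6·(0.9676 − sin(2π·0.9676)/(2π)) = 5.9987 → s = 24.9987

24.9987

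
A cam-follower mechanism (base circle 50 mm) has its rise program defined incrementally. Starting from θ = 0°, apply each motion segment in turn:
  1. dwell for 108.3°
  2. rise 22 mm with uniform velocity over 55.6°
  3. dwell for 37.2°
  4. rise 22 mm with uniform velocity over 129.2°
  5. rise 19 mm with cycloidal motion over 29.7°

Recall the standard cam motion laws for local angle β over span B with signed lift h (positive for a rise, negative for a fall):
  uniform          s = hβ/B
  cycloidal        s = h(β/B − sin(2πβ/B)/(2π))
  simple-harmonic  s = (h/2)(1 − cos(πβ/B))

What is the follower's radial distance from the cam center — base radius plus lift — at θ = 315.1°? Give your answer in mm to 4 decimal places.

seg 1 [0°–108.3°] dwell: s stays 0.0000
seg 2 [108.3°–163.9°] uniform, h=22: full span → s += 22 → s = 22.0000
seg 3 [163.9°–201.1°] dwell: s stays 22.0000
seg 4 [201.1°–330.3°] uniform, h=22: θ=315.1° here. β=114, B=129.2. 22·114/129.2 = 19.4118 → s = 41.4118
radial distance = base radius + s = 50 + 41.4118 = 91.4118

91.4118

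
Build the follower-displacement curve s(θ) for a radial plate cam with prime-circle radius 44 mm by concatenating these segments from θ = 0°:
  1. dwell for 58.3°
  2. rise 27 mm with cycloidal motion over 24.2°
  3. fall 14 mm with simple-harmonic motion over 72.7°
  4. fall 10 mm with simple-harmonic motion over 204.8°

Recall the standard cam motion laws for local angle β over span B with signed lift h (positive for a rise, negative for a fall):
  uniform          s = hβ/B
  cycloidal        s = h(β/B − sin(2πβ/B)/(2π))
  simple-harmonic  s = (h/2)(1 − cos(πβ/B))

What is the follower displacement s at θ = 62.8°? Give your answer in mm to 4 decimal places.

seg 1 [0°–58.3°] dwell: s stays 0.0000
seg 2 [58.3°–82.5°] cycloidal, h=27: θ=62.8° here. β=4.5, B=24.2. 27·(0.1860 − sin(2π·0.1860)/(2π)) = 1.0668 → s = 1.0668

1.0668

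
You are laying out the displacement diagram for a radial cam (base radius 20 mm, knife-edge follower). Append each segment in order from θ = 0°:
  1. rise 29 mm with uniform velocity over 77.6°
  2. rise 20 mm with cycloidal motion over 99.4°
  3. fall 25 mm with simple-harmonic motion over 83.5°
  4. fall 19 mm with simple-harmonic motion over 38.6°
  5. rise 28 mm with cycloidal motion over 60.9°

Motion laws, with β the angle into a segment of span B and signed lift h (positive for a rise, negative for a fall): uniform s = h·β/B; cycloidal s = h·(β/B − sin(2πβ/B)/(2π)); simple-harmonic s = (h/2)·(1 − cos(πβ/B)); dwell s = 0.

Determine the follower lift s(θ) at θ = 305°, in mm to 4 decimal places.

seg 1 [0°–77.6°] uniform, h=29: full span → s += 29 → s = 29.0000
seg 2 [77.6°–177°] cycloidal, h=20: full span → s += 20 → s = 49.0000
seg 3 [177°–260.5°] simple-harmonic, h=-25: full span → s += -25 → s = 24.0000
seg 4 [260.5°–299.1°] simple-harmonic, h=-19: full span → s += -19 → s = 5.0000
seg 5 [299.1°–360°] cycloidal, h=28: θ=305° here. β=5.9, B=60.9. 28·(0.0969 − sin(2π·0.0969)/(2π)) = 0.1644 → s = 5.1644

5.1644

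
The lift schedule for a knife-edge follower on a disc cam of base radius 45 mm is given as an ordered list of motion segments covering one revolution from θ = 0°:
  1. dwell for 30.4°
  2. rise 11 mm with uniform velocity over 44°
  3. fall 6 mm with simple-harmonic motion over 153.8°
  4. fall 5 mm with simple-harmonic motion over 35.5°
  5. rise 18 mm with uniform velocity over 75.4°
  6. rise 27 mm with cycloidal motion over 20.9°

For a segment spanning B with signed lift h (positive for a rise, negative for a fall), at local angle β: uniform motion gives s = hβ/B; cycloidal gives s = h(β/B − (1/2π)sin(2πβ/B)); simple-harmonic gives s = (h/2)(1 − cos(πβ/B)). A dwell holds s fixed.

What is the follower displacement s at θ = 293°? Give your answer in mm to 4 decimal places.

seg 1 [0°–30.4°] dwell: s stays 0.0000
seg 2 [30.4°–74.4°] uniform, h=11: full span → s += 11 → s = 11.0000
seg 3 [74.4°–228.2°] simple-harmonic, h=-6: full span → s += -6 → s = 5.0000
seg 4 [228.2°–263.7°] simple-harmonic, h=-5: full span → s += -5 → s = 0.0000
seg 5 [263.7°–339.1°] uniform, h=18: θ=293° here. β=29.3, B=75.4. 18·29.3/75.4 = 6.9947 → s = 6.9947

6.9947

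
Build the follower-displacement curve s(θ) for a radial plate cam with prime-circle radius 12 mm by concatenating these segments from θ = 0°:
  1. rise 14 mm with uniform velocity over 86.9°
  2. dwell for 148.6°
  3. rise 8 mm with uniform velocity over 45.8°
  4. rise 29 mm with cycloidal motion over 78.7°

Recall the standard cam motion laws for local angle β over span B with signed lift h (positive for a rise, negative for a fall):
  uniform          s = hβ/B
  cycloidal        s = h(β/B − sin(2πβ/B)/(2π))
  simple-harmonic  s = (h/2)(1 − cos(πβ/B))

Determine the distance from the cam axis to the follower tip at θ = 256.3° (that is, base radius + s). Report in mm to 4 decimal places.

seg 1 [0°–86.9°] uniform, h=14: full span → s += 14 → s = 14.0000
seg 2 [86.9°–235.5°] dwell: s stays 14.0000
seg 3 [235.5°–281.3°] uniform, h=8: θ=256.3° here. β=20.8, B=45.8. 8·20.8/45.8 = 3.6332 → s = 17.6332
radial distance = base radius + s = 12 + 17.6332 = 29.6332

29.6332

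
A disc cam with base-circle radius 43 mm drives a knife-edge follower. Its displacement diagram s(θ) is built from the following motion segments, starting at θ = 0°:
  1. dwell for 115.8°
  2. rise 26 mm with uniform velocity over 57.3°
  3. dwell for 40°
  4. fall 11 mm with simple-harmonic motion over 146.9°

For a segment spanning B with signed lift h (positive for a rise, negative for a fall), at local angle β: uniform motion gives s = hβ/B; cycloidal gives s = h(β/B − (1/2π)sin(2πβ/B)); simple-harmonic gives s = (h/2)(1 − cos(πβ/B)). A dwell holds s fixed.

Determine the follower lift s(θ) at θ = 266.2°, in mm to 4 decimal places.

seg 1 [0°–115.8°] dwell: s stays 0.0000
seg 2 [115.8°–173.1°] uniform, h=26: full span → s += 26 → s = 26.0000
seg 3 [173.1°–213.1°] dwell: s stays 26.0000
seg 4 [213.1°–360°] simple-harmonic, h=-11: θ=266.2° here. β=53.1, B=146.9. -11/2·(1 − cos(π·0.3615)) = -3.1812 → s = 22.8188

22.8188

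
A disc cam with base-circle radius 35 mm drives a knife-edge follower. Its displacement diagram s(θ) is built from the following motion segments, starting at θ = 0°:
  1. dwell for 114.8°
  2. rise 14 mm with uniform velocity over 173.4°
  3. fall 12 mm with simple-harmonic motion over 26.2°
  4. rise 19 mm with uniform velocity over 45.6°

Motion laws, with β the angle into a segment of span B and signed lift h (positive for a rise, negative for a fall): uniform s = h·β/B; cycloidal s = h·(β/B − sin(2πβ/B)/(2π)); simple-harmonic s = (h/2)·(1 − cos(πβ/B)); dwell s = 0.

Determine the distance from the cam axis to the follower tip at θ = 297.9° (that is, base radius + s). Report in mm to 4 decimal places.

seg 1 [0°–114.8°] dwell: s stays 0.0000
seg 2 [114.8°–288.2°] uniform, h=14: full span → s += 14 → s = 14.0000
seg 3 [288.2°–314.4°] simple-harmonic, h=-12: θ=297.9° here. β=9.7, B=26.2. -12/2·(1 − cos(π·0.3702)) = -3.6211 → s = 10.3789
radial distance = base radius + s = 35 + 10.3789 = 45.3789

45.3789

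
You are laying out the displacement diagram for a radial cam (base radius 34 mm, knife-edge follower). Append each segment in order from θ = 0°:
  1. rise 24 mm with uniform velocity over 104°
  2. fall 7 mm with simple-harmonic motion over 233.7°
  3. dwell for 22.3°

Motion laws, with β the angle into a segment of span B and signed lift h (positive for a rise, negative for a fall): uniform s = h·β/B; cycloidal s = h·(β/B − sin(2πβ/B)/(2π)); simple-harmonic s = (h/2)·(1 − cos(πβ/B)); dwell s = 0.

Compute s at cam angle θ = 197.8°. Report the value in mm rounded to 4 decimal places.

seg 1 [0°–104°] uniform, h=24: full span → s += 24 → s = 24.0000
seg 2 [104°–337.7°] simple-harmonic, h=-7: θ=197.8° here. β=93.8, B=233.7. -7/2·(1 − cos(π·0.4014)) = -2.4328 → s = 21.5672

21.5672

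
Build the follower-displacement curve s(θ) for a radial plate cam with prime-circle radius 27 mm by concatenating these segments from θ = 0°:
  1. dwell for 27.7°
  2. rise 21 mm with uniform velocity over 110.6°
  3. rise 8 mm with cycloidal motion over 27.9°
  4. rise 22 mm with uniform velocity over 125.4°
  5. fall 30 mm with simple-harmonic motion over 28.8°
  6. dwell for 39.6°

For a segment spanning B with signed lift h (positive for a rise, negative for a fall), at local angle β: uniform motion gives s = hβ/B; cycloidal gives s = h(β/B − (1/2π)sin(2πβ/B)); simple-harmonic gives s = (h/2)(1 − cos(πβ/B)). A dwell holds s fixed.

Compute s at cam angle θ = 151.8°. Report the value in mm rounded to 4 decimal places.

seg 1 [0°–27.7°] dwell: s stays 0.0000
seg 2 [27.7°–138.3°] uniform, h=21: full span → s += 21 → s = 21.0000
seg 3 [138.3°–166.2°] cycloidal, h=8: θ=151.8° here. β=13.5, B=27.9. 8·(0.4839 − sin(2π·0.4839)/(2π)) = 3.7422 → s = 24.7422

24.7422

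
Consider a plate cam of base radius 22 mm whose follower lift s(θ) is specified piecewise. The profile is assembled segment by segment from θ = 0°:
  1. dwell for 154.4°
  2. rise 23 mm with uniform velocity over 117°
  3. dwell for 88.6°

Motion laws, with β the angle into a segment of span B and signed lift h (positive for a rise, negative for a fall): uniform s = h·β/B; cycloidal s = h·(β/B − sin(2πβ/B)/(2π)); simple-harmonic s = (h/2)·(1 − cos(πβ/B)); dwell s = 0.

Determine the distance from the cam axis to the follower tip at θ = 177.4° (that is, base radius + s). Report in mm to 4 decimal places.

seg 1 [0°–154.4°] dwell: s stays 0.0000
seg 2 [154.4°–271.4°] uniform, h=23: θ=177.4° here. β=23, B=117. 23·23/117 = 4.5214 → s = 4.5214
radial distance = base radius + s = 22 + 4.5214 = 26.5214

26.5214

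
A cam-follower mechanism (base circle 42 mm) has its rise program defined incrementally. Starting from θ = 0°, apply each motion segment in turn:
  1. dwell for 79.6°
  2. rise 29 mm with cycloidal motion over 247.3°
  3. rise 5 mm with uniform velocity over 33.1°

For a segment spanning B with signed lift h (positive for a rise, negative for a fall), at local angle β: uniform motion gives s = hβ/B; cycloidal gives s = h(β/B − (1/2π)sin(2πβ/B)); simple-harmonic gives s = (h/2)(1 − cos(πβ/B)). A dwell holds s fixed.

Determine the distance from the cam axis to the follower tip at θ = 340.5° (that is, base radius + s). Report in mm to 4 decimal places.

seg 1 [0°–79.6°] dwell: s stays 0.0000
seg 2 [79.6°–326.9°] cycloidal, h=29: full span → s += 29 → s = 29.0000
seg 3 [326.9°–360°] uniform, h=5: θ=340.5° here. β=13.6, B=33.1. 5·13.6/33.1 = 2.0544 → s = 31.0544
radial distance = base radius + s = 42 + 31.0544 = 73.0544

73.0544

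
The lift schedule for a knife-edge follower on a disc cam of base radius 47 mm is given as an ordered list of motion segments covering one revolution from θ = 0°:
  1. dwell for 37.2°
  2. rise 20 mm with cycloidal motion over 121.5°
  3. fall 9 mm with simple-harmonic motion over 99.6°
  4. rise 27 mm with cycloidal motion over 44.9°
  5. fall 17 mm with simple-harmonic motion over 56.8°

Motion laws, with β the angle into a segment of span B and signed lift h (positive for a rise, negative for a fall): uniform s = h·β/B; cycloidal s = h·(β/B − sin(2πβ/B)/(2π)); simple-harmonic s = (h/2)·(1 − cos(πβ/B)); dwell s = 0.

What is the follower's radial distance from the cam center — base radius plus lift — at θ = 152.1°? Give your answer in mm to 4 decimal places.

seg 1 [0°–37.2°] dwell: s stays 0.0000
seg 2 [37.2°–158.7°] cycloidal, h=20: θ=152.1° here. β=114.9, B=121.5. 20·(0.9457 − sin(2π·0.9457)/(2π)) = 19.9790 → s = 19.9790
radial distance = base radius + s = 47 + 19.9790 = 66.9790

66.9790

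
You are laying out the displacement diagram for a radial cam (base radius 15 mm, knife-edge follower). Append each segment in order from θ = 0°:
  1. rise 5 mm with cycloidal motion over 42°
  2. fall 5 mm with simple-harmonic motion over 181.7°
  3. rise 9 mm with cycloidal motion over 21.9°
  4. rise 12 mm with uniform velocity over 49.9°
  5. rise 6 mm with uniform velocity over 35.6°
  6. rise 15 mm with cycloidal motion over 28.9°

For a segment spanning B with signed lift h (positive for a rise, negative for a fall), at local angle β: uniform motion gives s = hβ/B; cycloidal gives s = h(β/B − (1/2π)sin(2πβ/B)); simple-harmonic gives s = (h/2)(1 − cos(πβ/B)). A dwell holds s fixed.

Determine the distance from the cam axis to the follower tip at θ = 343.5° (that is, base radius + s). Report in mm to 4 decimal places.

seg 1 [0°–42°] cycloidal, h=5: full span → s += 5 → s = 5.0000
seg 2 [42°–223.7°] simple-harmonic, h=-5: full span → s += -5 → s = 0.0000
seg 3 [223.7°–245.6°] cycloidal, h=9: full span → s += 9 → s = 9.0000
seg 4 [245.6°–295.5°] uniform, h=12: full span → s += 12 → s = 21.0000
seg 5 [295.5°–331.1°] uniform, h=6: full span → s += 6 → s = 27.0000
seg 6 [331.1°–360°] cycloidal, h=15: θ=343.5° here. β=12.4, B=28.9. 15·(0.4291 − sin(2π·0.4291)/(2π)) = 5.4069 → s = 32.4069
radial distance = base radius + s = 15 + 32.4069 = 47.4069

47.4069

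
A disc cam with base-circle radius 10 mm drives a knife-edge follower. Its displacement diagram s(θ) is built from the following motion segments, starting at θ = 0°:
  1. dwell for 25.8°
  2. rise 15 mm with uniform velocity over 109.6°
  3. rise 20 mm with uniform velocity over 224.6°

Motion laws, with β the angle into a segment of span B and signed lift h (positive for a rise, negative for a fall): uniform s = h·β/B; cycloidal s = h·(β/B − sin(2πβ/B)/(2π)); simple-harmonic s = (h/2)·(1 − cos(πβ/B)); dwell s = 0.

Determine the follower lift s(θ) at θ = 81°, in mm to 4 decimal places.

seg 1 [0°–25.8°] dwell: s stays 0.0000
seg 2 [25.8°–135.4°] uniform, h=15: θ=81° here. β=55.2, B=109.6. 15·55.2/109.6 = 7.5547 → s = 7.5547

7.5547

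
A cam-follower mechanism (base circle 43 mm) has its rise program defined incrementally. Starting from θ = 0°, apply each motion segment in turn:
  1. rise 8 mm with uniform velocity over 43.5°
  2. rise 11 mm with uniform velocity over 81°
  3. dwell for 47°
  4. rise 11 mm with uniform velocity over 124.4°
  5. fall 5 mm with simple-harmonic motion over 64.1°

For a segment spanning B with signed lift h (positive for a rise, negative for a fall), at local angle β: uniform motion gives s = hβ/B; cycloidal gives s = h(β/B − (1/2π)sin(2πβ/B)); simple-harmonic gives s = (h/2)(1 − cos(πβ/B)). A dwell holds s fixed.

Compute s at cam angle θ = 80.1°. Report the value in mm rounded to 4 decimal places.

seg 1 [0°–43.5°] uniform, h=8: full span → s += 8 → s = 8.0000
seg 2 [43.5°–124.5°] uniform, h=11: θ=80.1° here. β=36.6, B=81. 11·36.6/81 = 4.9704 → s = 12.9704

12.9704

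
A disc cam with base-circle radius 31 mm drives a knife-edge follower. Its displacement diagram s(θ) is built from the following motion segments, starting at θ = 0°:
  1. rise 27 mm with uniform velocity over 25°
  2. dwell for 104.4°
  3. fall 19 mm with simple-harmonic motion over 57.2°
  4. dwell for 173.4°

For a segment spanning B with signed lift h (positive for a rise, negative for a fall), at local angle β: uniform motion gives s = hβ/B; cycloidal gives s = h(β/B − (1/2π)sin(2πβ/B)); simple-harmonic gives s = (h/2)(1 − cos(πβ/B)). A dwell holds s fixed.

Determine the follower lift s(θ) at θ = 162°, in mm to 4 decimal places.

seg 1 [0°–25°] uniform, h=27: full span → s += 27 → s = 27.0000
seg 2 [25°–129.4°] dwell: s stays 27.0000
seg 3 [129.4°–186.6°] simple-harmonic, h=-19: θ=162° here. β=32.6, B=57.2. -19/2·(1 − cos(π·0.5699)) = -11.5703 → s = 15.4297

15.4297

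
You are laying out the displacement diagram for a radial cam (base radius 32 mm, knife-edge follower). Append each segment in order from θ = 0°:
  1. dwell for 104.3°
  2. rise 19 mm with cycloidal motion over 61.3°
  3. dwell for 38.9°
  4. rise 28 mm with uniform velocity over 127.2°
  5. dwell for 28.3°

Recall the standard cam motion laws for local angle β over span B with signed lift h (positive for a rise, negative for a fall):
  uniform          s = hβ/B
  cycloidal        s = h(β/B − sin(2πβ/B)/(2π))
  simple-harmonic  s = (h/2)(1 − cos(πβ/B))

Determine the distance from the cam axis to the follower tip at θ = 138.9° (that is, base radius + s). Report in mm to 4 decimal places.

seg 1 [0°–104.3°] dwell: s stays 0.0000
seg 2 [104.3°–165.6°] cycloidal, h=19: θ=138.9° here. β=34.6, B=61.3. 19·(0.5644 − sin(2π·0.5644)/(2π)) = 11.9154 → s = 11.9154
radial distance = base radius + s = 32 + 11.9154 = 43.9154

43.9154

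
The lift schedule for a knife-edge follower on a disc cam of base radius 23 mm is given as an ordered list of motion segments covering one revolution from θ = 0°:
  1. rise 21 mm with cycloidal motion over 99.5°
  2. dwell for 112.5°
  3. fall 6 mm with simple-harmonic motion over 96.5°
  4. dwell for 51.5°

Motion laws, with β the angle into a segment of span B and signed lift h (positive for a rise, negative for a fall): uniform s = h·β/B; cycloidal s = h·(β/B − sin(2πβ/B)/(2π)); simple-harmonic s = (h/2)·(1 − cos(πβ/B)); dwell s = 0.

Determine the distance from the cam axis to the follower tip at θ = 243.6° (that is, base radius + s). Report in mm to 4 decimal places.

seg 1 [0°–99.5°] cycloidal, h=21: full span → s += 21 → s = 21.0000
seg 2 [99.5°–212°] dwell: s stays 21.0000
seg 3 [212°–308.5°] simple-harmonic, h=-6: θ=243.6° here. β=31.6, B=96.5. -6/2·(1 − cos(π·0.3275)) = -1.4523 → s = 19.5477
radial distance = base radius + s = 23 + 19.5477 = 42.5477

42.5477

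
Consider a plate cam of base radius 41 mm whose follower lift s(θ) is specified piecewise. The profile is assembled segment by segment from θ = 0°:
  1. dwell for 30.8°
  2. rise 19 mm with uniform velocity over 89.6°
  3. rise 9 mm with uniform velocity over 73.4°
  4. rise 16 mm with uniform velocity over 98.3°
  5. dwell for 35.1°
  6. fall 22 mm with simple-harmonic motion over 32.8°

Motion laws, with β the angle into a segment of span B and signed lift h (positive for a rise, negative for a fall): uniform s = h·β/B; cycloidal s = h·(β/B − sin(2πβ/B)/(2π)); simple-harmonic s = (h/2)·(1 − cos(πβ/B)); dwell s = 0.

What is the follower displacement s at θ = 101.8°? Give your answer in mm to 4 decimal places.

seg 1 [0°–30.8°] dwell: s stays 0.0000
seg 2 [30.8°–120.4°] uniform, h=19: θ=101.8° here. β=71, B=89.6. 19·71/89.6 = 15.0558 → s = 15.0558

15.0558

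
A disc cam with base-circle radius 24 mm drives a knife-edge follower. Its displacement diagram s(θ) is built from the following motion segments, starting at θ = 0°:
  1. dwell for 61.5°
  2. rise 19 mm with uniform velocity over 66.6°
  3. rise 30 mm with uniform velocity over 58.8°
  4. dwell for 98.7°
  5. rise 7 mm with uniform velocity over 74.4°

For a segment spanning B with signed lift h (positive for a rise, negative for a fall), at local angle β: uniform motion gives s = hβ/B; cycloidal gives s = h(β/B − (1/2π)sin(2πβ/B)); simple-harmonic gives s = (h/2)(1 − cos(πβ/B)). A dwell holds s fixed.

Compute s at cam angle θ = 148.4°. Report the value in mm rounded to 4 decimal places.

seg 1 [0°–61.5°] dwell: s stays 0.0000
seg 2 [61.5°–128.1°] uniform, h=19: full span → s += 19 → s = 19.0000
seg 3 [128.1°–186.9°] uniform, h=30: θ=148.4° here. β=20.3, B=58.8. 30·20.3/58.8 = 10.3571 → s = 29.3571

29.3571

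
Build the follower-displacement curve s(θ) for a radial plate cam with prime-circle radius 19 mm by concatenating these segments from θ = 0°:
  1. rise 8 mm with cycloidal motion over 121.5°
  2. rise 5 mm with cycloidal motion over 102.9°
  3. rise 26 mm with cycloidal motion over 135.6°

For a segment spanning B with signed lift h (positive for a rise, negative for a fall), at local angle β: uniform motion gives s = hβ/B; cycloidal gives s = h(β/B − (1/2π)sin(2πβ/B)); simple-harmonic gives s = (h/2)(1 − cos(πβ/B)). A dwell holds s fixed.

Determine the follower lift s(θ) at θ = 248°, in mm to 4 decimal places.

seg 1 [0°–121.5°] cycloidal, h=8: full span → s += 8 → s = 8.0000
seg 2 [121.5°–224.4°] cycloidal, h=5: full span → s += 5 → s = 13.0000
seg 3 [224.4°–360°] cycloidal, h=26: θ=248° here. β=23.6, B=135.6. 26·(0.1740 − sin(2π·0.1740)/(2π)) = 0.8494 → s = 13.8494

13.8494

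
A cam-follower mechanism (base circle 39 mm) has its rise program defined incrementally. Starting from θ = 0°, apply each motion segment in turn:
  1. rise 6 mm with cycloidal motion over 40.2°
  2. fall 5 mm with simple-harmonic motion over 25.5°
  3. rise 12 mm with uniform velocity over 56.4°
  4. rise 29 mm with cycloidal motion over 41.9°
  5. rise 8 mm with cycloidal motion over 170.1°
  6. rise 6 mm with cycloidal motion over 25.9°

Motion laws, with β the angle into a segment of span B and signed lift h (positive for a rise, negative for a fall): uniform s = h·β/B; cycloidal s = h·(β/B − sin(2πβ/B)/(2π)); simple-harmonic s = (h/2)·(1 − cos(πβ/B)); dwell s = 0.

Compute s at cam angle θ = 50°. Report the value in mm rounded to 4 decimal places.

seg 1 [0°–40.2°] cycloidal, h=6: full span → s += 6 → s = 6.0000
seg 2 [40.2°–65.7°] simple-harmonic, h=-5: θ=50° here. β=9.8, B=25.5. -5/2·(1 − cos(π·0.3843)) = -1.6113 → s = 4.3887

4.3887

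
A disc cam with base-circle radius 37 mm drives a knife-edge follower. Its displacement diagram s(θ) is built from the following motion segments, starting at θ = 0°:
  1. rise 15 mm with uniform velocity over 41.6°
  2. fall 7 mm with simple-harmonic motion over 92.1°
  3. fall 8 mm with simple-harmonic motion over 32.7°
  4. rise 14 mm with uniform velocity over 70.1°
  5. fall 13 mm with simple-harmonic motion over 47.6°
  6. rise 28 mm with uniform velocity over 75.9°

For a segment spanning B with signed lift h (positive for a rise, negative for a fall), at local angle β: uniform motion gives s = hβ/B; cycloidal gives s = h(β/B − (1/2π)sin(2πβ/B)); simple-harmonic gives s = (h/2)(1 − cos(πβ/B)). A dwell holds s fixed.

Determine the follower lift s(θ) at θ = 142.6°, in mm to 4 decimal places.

seg 1 [0°–41.6°] uniform, h=15: full span → s += 15 → s = 15.0000
seg 2 [41.6°–133.7°] simple-harmonic, h=-7: full span → s += -7 → s = 8.0000
seg 3 [133.7°–166.4°] simple-harmonic, h=-8: θ=142.6° here. β=8.9, B=32.7. -8/2·(1 − cos(π·0.2722)) = -1.3753 → s = 6.6247

6.6247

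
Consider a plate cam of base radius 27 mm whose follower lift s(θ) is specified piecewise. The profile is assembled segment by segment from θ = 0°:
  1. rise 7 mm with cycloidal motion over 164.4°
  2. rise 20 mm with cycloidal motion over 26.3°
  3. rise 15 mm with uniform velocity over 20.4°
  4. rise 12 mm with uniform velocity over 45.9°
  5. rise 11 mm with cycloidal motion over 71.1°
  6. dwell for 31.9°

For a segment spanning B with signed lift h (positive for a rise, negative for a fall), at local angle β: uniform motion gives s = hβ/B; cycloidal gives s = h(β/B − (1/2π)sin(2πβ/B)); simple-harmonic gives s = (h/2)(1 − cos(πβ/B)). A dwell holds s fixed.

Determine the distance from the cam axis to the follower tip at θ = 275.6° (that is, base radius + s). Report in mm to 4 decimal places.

seg 1 [0°–164.4°] cycloidal, h=7: full span → s += 7 → s = 7.0000
seg 2 [164.4°–190.7°] cycloidal, h=20: full span → s += 20 → s = 27.0000
seg 3 [190.7°–211.1°] uniform, h=15: full span → s += 15 → s = 42.0000
seg 4 [211.1°–257°] uniform, h=12: full span → s += 12 → s = 54.0000
seg 5 [257°–328.1°] cycloidal, h=11: θ=275.6° here. β=18.6, B=71.1. 11·(0.2616 − sin(2π·0.2616)/(2π)) = 1.1316 → s = 55.1316
radial distance = base radius + s = 27 + 55.1316 = 82.1316

82.1316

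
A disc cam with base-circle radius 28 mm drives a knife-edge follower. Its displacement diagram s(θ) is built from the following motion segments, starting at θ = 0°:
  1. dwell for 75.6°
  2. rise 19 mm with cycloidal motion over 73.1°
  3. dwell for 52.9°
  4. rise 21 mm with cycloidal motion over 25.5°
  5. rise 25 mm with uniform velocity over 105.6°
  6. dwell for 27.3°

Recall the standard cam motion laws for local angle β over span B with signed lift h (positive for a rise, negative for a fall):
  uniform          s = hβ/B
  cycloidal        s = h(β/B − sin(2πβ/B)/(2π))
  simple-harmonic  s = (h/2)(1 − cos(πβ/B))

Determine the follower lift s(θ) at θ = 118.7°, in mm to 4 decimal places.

seg 1 [0°–75.6°] dwell: s stays 0.0000
seg 2 [75.6°–148.7°] cycloidal, h=19: θ=118.7° here. β=43.1, B=73.1. 19·(0.5896 − sin(2π·0.5896)/(2π)) = 12.8164 → s = 12.8164

12.8164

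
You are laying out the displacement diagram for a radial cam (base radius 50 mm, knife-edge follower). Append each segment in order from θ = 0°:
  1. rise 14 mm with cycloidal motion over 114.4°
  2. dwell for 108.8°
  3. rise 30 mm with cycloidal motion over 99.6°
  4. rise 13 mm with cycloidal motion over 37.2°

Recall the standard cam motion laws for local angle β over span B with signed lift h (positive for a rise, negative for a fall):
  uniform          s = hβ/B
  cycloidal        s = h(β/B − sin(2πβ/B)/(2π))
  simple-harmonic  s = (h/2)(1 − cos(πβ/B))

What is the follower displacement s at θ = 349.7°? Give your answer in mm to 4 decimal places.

seg 1 [0°–114.4°] cycloidal, h=14: full span → s += 14 → s = 14.0000
seg 2 [114.4°–223.2°] dwell: s stays 14.0000
seg 3 [223.2°–322.8°] cycloidal, h=30: full span → s += 30 → s = 44.0000
seg 4 [322.8°–360°] cycloidal, h=13: θ=349.7° here. β=26.9, B=37.2. 13·(0.7231 − sin(2π·0.7231)/(2π)) = 11.4401 → s = 55.4401

55.4401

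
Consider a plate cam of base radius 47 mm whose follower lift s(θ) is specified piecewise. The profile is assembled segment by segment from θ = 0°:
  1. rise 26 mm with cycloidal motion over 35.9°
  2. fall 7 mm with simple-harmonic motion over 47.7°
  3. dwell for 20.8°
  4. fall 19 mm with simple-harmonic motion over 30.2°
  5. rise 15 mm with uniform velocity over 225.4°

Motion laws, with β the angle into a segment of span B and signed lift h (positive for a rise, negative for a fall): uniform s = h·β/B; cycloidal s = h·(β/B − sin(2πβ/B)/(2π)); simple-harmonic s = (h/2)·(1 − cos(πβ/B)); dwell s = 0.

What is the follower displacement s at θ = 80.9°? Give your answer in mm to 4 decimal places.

seg 1 [0°–35.9°] cycloidal, h=26: full span → s += 26 → s = 26.0000
seg 2 [35.9°–83.6°] simple-harmonic, h=-7: θ=80.9° here. β=45, B=47.7. -7/2·(1 − cos(π·0.9434)) = -6.9448 → s = 19.0552

19.0552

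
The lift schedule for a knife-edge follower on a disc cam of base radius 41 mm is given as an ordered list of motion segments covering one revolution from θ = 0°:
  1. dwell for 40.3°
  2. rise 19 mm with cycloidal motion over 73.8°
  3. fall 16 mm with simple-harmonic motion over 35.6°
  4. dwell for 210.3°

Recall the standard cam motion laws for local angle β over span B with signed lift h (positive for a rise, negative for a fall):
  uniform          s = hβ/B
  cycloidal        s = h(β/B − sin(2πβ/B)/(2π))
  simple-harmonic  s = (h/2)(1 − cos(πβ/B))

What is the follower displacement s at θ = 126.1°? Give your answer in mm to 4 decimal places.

seg 1 [0°–40.3°] dwell: s stays 0.0000
seg 2 [40.3°–114.1°] cycloidal, h=19: full span → s += 19 → s = 19.0000
seg 3 [114.1°–149.7°] simple-harmonic, h=-16: θ=126.1° here. β=12, B=35.6. -16/2·(1 − cos(π·0.3371)) = -4.0818 → s = 14.9182

14.9182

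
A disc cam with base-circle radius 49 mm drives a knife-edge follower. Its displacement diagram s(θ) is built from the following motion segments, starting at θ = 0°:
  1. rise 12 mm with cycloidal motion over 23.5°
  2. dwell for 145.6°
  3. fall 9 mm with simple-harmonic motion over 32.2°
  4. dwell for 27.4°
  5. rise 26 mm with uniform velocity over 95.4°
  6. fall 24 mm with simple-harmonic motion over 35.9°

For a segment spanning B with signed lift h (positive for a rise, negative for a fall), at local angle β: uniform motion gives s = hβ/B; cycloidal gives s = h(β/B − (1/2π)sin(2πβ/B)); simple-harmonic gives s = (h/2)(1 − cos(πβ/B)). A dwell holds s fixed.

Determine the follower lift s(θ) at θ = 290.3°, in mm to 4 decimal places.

seg 1 [0°–23.5°] cycloidal, h=12: full span → s += 12 → s = 12.0000
seg 2 [23.5°–169.1°] dwell: s stays 12.0000
seg 3 [169.1°–201.3°] simple-harmonic, h=-9: full span → s += -9 → s = 3.0000
seg 4 [201.3°–228.7°] dwell: s stays 3.0000
seg 5 [228.7°–324.1°] uniform, h=26: θ=290.3° here. β=61.6, B=95.4. 26·61.6/95.4 = 16.7883 → s = 19.7883

19.7883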